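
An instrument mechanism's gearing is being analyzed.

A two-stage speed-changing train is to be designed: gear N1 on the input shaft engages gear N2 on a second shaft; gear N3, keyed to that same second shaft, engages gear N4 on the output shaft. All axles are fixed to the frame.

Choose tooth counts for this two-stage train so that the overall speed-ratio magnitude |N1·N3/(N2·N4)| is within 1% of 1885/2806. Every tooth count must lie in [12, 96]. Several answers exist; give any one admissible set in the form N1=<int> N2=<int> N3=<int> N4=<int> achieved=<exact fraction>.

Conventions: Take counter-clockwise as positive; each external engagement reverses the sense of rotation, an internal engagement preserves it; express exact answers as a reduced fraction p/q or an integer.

N1=29 N2=46 N3=65 N4=61 achieved=1885/2806

2-stage fixed-axis compound train for ratio 1885/2806
target = 1885/2806 in lowest terms: an exact hit needs N1·N3 = k·1885 and N2·N4 = k·2806 for one integer k, every count in [12, 96]; additionally prefer no 1:1 stage (N1 ≠ N2, N3 ≠ N4)
k = 1: N1·N3 = 1885 = 29·65, N2·N4 = 2806 = 46·61
achieved = 29·65/(46·61) = 1885/2806; |achieved − target| = 0 ≤ 377/56120 ✓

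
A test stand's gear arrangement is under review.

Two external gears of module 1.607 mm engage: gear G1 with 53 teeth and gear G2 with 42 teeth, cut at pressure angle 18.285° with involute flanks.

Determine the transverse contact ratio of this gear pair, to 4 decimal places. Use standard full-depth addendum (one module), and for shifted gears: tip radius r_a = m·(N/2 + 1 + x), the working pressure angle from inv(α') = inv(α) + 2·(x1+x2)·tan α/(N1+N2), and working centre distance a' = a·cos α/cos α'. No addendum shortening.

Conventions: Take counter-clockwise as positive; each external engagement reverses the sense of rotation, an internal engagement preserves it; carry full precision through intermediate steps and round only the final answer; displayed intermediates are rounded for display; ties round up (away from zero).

topology: single-mesh involute geometry — m = 1.607, 53T/42T pair
base radii: r_b1 = 40.435258, r_b2 = 32.043035
tip radii: r_a1 = 44.192500, r_a2 = 35.354000
no profile shift: α' = α, a' = a
action lengths: √(r_a1²−r_b1²) = 17.831628, √(r_a2²−r_b2²) = 14.938181
base pitch p_b = π·m·cos α = 4.793627
CR = (17.831628 + 14.938181 − 76.332500·sin 18.28500°)/4.793627 = 1.840142
contact ratio ≈ 1.8401

1.8401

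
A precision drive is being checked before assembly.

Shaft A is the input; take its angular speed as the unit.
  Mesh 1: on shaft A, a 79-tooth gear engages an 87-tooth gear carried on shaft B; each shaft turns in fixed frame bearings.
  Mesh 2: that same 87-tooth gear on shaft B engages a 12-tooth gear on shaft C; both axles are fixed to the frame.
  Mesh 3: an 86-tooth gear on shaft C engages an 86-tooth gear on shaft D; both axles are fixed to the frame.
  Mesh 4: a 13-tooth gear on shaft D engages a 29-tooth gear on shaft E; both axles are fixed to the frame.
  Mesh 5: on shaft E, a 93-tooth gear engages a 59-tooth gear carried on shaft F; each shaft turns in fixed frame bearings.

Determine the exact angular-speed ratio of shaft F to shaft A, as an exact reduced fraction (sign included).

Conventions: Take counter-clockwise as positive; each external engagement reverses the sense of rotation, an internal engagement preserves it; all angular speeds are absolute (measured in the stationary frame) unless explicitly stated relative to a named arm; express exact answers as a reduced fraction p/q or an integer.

class = fixed-axis compound train [5 meshes; 5 ratios multiply, 5 sense flips]
mesh 1 [79T→87T]: running ratio 79/87, sense −
mesh 2 [87T→12T]: running ratio 79/12, sense +
mesh 3 [86T→86T]: running ratio 79/12, sense −
mesh 4 [13T→29T]: running ratio 1027/348, sense +
mesh 5 [93T→59T]: running ratio 31837/6844, sense −
ω_out/ω_in = -31837/6844

-31837/6844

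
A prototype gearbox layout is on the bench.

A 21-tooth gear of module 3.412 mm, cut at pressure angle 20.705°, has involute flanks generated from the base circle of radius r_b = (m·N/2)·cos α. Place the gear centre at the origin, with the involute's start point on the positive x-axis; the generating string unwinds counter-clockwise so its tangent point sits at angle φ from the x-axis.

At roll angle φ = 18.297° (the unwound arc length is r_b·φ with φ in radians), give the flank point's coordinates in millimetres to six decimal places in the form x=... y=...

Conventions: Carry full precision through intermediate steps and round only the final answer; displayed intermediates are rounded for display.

x=35.177574 y=0.360095

class = single-mesh tooth geometry [base-circle involute, m = 3.412, 21T]
pitch radius r_p = m·N/2 = 3.412·21/2 = 35.826000
base radius r_b = r_p·cos α = 35.826000·cos 20.705° = 33.512113
roll angle φ = 18.297° = 0.31934289 rad
x = r_b·(cos φ + φ·sin φ) = 35.177574
y = r_b·(sin φ − φ·cos φ) = 0.360095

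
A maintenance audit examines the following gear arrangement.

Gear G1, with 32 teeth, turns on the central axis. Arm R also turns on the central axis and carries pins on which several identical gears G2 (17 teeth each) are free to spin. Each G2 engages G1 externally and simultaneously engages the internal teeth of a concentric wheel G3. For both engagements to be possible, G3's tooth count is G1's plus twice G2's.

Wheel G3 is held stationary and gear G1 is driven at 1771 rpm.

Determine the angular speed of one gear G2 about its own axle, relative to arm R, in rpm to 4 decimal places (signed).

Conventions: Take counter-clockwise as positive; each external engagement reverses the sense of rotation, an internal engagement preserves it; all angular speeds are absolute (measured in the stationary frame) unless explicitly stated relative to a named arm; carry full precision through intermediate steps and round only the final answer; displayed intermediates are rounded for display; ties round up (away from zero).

-2245.1092 rpm

class = planetary set [G3 = 32+2·17 = 66; Willis about the carrier]
normalise by the input: solve with ω_sun = 1, then scale by 1771 rpm
ring teeth: 32 + 2·17 = 66
32(ω_sun−ω_arm) = −66(ω_ring−ω_arm),  ω_ring = 0, ω_sun = 1
32(1−ω_arm) = −66(0−ω_arm)  ⇒  98·ω_arm = 32  ⇒  ω_arm = 16/49
sun–planet mesh: 32·(1−16/49) = −17·(ω_p−ω_arm)  ⇒  ω_p−ω_arm = -1056/833
scale: ω_p−ω_arm = -1056/833 × 1771 rpm = -2245.1092 rpm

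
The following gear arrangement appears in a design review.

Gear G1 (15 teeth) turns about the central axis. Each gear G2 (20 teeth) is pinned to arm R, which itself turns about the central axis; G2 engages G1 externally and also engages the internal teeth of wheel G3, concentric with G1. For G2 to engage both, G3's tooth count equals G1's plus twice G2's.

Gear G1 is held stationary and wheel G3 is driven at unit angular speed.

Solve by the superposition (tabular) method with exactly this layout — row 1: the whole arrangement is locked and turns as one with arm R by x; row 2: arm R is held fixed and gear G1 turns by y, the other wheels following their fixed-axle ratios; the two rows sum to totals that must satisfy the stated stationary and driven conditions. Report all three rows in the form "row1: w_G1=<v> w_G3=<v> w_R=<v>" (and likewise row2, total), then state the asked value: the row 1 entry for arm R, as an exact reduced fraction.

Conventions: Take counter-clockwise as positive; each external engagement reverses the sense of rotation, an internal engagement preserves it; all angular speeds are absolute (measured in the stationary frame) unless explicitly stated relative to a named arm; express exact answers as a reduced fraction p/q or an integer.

row1: w_G1=11/14 w_G3=11/14 w_R=11/14
row2: w_G1=-11/14 w_G3=3/14 w_R=0
total: w_G1=0 w_G3=1 w_R=11/14
asked value: 11/14

topology: planetary set — G1 15T / G2 20T / G3 55T, arm = carrier (Willis)
row 1 — lock + rotate with arm: ω_sun = ω_ring = ω_arm = x
row 2 — arm fixed, fixed-axis ratios: sun y, ring −(15/55)·y, arm 0
boundary: total ω_sun = x + y = 0 and total ω_ring = x − (15/55)·y = 1  ⇒  y = -11/14, x = 11/14
row 2 ring = −(15/55)·(-11/14) = 3/14
totals (row 1 + row 2): sun 11/14 + (-11/14) = 0, ring 11/14 + 3/14 = 1, arm 11/14 + 0 = 11/14
asked cell (row1, arm) = 11/14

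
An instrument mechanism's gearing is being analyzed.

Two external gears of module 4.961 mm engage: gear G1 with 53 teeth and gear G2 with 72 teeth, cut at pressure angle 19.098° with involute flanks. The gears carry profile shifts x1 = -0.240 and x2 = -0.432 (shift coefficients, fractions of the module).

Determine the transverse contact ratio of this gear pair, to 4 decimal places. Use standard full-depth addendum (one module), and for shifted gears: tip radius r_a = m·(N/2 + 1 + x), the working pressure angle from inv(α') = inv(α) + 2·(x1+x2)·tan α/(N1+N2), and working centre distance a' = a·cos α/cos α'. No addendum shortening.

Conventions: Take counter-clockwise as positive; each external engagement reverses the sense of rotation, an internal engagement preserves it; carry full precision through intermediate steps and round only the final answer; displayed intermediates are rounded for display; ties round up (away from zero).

2.0253

topology: single-mesh involute geometry — m = 4.961, 53T/72T pair
base radii: r_b1 = 124.230628, r_b2 = 168.766136
tip radii: r_a1 = 135.236860, r_a2 = 181.413848
inv(α') = inv(19.098°) + 2·(-0.240-0.432)·tan α/(53+72) = 0.00919618  ⇒  α' = 17.10443°
a' = a·cos α / cos α' = 310.0625·cos 19.098°/cos 17.10443° = 306.555629
action lengths: √(r_a1²−r_b1²) = 53.439306, √(r_a2²−r_b2²) = 66.550550
base pitch p_b = π·m·cos α = 14.727624
CR = (53.439306 + 66.550550 − 306.555629·sin 17.10443°)/14.727624 = 2.025276
contact ratio ≈ 2.0253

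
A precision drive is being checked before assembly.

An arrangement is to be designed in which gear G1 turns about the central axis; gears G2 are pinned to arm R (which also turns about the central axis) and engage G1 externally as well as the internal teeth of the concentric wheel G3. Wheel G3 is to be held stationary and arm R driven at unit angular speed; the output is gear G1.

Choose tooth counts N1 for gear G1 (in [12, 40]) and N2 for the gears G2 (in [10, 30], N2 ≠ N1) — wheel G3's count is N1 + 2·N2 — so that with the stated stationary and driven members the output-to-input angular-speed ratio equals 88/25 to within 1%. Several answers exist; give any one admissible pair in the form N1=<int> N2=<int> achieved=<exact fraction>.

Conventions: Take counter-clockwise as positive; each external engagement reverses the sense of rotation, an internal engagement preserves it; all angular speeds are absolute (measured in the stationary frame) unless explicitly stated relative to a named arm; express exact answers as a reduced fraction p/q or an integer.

planetary set to be sized for 88/25 (Willis relation)
Willis with ω_ring = 0: ω_sun/ω_arm = (N1+N3)/N1; set equal to 88/25  ⇒  N3/N1 = 88/25 − 1 = 63/25
N3 = N1 + 2·N2  ⇒  N2/N1 = (N3/N1 − 1)/2 = (63/25 − 1)/2 = 19/25
smallest multiple with N1 ≥ 12 and N2 ≥ 10: k = 1  ⇒  N1 = 1·25 = 25, N2 = 1·19 = 19 (N1 ≤ 40, N2 ≤ 30, N2 ≠ N1 ✓), N3 = 25 + 2·19 = 63
check: (N1+N3)/N1 with N1 = 25, N3 = 63 gives 88/25; |achieved − target| = 0 ≤ 22/625 ✓

N1=25 N2=19 achieved=88/25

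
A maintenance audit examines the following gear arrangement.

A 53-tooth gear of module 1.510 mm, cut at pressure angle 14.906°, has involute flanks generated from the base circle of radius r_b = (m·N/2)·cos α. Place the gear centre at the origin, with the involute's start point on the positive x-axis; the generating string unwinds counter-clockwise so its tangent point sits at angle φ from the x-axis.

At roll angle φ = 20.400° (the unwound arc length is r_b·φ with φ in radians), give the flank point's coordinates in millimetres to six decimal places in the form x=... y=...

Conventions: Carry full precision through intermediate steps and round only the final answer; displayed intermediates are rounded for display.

x=41.042321 y=0.574437

recognized (one wheel, involute flank): single-mesh tooth geometry, m = 1.510, N = 53
pitch radius r_p = m·N/2 = 1.510·53/2 = 40.015000
base radius r_b = r_p·cos α = 40.015000·cos 14.906° = 38.668461
roll angle φ = 20.400° = 0.35604717 rad
x = r_b·(cos φ + φ·sin φ) = 41.042321
y = r_b·(sin φ − φ·cos φ) = 0.574437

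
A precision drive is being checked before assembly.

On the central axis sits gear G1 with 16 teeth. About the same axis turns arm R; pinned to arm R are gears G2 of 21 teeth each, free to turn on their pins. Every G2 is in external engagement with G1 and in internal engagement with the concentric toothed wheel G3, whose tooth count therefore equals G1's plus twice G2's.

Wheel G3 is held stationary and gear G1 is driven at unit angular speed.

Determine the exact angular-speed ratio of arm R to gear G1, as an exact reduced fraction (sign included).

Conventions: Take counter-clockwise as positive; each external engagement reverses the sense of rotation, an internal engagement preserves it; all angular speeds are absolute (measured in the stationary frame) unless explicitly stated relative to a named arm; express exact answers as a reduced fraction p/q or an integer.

class = planetary set [G3 = 16+2·21 = 58; Willis about the carrier]
ring teeth: 16 + 2·21 = 58
16(ω_sun−ω_arm) = −58(ω_ring−ω_arm),  ω_ring = 0, ω_sun = 1
16(1−ω_arm) = −58(0−ω_arm)  ⇒  74·ω_arm = 16  ⇒  ω_arm = 8/37
ω_out/ω_in = 8/37

8/37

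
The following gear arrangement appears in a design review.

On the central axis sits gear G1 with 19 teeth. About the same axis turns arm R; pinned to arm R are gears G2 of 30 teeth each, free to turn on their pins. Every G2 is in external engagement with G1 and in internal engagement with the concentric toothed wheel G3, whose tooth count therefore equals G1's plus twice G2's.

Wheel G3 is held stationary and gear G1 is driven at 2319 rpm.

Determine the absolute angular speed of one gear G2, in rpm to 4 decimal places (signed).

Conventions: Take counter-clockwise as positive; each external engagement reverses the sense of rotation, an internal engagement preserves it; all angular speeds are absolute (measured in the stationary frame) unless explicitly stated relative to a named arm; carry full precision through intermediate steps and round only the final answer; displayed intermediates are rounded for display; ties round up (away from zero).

-734.3500 rpm

topology: planetary set — G1 19T / G2 30T / G3 79T, arm = carrier (Willis)
normalise by the input: solve with ω_sun = 1, then scale by 2319 rpm
ring teeth: 19 + 2·30 = 79
19(ω_sun−ω_arm) = −79(ω_ring−ω_arm),  ω_ring = 0, ω_sun = 1
19(1−ω_arm) = −79(0−ω_arm)  ⇒  98·ω_arm = 19  ⇒  ω_arm = 19/98
sun–planet mesh: 19·(1−19/98) = −30·(ω_p−ω_arm)  ⇒  ω_p−ω_arm = -1501/2940
ω_p = 19/98 − 1501/2940 = -19/60
scale: ω_p = -19/60 × 2319 rpm = -734.3500 rpm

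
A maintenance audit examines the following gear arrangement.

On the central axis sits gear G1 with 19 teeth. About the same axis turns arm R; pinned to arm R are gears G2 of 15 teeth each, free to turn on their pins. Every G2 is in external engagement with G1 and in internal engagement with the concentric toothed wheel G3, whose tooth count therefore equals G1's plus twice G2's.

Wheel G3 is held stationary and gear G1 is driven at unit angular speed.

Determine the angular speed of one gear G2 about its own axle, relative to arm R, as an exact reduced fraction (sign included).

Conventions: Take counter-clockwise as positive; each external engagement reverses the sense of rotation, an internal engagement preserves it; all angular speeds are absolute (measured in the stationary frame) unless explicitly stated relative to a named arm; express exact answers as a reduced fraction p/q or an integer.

class = planetary set [G3 = 19+2·15 = 49; Willis about the carrier]
ring teeth: 19 + 2·15 = 49
19(ω_sun−ω_arm) = −49(ω_ring−ω_arm),  ω_ring = 0, ω_sun = 1
19(1−ω_arm) = −49(0−ω_arm)  ⇒  68·ω_arm = 19  ⇒  ω_arm = 19/68
sun–planet mesh: 19·(1−19/68) = −15·(ω_p−ω_arm)  ⇒  ω_p−ω_arm = -931/1020
exact speed ratio = -931/1020

-931/1020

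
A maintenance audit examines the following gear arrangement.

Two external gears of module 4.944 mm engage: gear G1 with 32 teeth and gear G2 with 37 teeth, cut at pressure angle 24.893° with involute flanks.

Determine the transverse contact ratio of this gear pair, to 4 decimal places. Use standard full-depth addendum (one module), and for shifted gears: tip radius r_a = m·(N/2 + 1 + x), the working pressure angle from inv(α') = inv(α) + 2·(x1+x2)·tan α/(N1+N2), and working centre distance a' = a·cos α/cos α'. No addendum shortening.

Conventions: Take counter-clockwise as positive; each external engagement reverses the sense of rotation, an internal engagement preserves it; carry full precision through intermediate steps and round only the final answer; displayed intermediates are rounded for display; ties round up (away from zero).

1.4955

single-mesh involute tooth geometry (32T engaging 37T at module 4.944)
base radii: r_b1 = 71.754878, r_b2 = 82.966578
tip radii: r_a1 = 84.048000, r_a2 = 96.408000
no profile shift: α' = α, a' = a
action lengths: √(r_a1²−r_b1²) = 43.764183, √(r_a2²−r_b2²) = 49.102438
base pitch p_b = π·m·cos α = 14.089037
CR = (43.764183 + 49.102438 − 170.568000·sin 24.89300°)/14.089037 = 1.495509
contact ratio ≈ 1.4955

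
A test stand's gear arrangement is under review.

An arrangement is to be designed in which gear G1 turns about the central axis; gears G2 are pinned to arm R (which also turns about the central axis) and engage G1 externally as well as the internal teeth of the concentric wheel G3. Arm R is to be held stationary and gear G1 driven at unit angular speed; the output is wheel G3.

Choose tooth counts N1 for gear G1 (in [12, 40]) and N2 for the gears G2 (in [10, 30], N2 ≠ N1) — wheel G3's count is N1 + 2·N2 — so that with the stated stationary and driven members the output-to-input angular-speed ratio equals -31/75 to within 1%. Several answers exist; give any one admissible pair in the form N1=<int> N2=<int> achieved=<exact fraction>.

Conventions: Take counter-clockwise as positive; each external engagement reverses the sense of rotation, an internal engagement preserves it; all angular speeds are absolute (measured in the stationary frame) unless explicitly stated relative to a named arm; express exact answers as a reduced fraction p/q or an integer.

class = planetary set [ratio -31/75 wanted; Willis about the carrier]
Willis with ω_arm = 0: ω_ring/ω_sun = −N1/N3; set equal to -31/75  ⇒  N3/N1 = −1/(-31/75) = 75/31
N3 = N1 + 2·N2  ⇒  N2/N1 = (N3/N1 − 1)/2 = (75/31 − 1)/2 = 22/31
smallest multiple with N1 ≥ 12 and N2 ≥ 10: k = 1  ⇒  N1 = 1·31 = 31, N2 = 1·22 = 22 (N1 ≤ 40, N2 ≤ 30, N2 ≠ N1 ✓), N3 = 31 + 2·22 = 75
check: −N1/N3 with N1 = 31, N3 = 75 gives -31/75; |achieved − target| = 0 ≤ 31/7500 ✓

N1=31 N2=22 achieved=-31/75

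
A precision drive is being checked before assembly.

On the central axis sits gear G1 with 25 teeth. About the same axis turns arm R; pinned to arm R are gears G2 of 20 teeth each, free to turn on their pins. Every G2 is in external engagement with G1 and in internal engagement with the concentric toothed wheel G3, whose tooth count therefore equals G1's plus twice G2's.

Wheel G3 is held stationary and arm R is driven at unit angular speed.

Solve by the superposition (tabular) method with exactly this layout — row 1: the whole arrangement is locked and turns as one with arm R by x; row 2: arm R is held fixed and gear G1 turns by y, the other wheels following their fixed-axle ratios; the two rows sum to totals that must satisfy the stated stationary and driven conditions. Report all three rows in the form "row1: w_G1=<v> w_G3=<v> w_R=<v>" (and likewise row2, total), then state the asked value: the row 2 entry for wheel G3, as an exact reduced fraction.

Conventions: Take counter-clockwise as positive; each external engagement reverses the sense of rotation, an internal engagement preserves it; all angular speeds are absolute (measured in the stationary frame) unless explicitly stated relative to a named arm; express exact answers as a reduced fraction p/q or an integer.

row1: w_G1=1 w_G3=1 w_R=1
row2: w_G1=13/5 w_G3=-1 w_R=0
total: w_G1=18/5 w_G3=0 w_R=1
asked value: -1

topology: planetary set — G1 25T / G2 20T / G3 65T, arm = carrier (Willis)
row 1 — lock + rotate with arm: ω_sun = ω_ring = ω_arm = x
row 2: sun turns y, ring = −(25/65)·y, arm 0
boundary: total ω_ring = x − (25/65)·y = 0 and total ω_arm = x = 1  ⇒  y = 13/5, x = 1
row 2 ring = −(25/65)·13/5 = -1
totals (row 1 + row 2): sun 1 + 13/5 = 18/5, ring 1 + (-1) = 0, arm 1 + 0 = 1
asked cell (row2, ring) = -1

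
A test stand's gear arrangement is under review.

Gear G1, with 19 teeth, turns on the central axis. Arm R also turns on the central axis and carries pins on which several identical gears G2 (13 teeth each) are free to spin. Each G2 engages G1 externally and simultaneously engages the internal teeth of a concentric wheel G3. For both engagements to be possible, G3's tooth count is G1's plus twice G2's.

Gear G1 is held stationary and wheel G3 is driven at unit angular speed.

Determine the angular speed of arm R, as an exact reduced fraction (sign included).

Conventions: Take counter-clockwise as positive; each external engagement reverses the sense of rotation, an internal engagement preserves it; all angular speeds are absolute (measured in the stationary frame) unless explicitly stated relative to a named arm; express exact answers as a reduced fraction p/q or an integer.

planetary set (19T centre, 13T on arm, 45T internal) — Willis relation
ring teeth: 19 + 2·13 = 45
19(ω_sun−ω_arm) = −45(ω_ring−ω_arm),  ω_sun = 0, ω_ring = 1
19(0−ω_arm) = −45(1−ω_arm)  ⇒  64·ω_arm = 45  ⇒  ω_arm = 45/64
exact speed ratio = 45/64

45/64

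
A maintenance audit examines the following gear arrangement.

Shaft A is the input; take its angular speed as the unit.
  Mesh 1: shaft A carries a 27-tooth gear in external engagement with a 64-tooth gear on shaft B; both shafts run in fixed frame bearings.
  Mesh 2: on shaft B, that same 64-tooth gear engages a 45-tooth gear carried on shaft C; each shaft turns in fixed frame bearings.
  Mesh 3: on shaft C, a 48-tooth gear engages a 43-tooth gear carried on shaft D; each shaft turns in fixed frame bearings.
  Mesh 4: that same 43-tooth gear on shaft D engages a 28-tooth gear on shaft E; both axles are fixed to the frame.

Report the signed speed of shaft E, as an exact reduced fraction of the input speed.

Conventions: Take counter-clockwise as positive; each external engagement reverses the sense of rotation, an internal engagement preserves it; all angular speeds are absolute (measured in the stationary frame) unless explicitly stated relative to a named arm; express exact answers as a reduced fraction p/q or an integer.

4-mesh fixed-axis compound train (all bearings frame-fixed)
mesh 1 [27T→64T]: |ω|/ω_in = 1×27/64 = 27/64, sense flips to −
mesh 2 [64T→45T]: |ω|/ω_in = (27/64)×64/45 = 3/5, sense flips to +
mesh 3 [48T→43T]: |ω|/ω_in = (3/5)×48/43 = 144/215, sense flips to −
mesh 4 [43T→28T]: |ω|/ω_in = (144/215)×43/28 = 36/35, sense flips to +
signed output speed (× input speed) = 36/35

36/35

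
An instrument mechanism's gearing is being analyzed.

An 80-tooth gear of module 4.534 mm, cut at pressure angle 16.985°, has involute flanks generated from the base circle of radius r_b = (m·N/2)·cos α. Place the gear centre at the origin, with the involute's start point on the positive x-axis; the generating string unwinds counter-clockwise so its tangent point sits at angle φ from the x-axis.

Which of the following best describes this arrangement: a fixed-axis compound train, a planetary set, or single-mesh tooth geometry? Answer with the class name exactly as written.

topology: single-mesh involute geometry — m = 4.534, N = 80
classification: single-mesh tooth geometry

single-mesh tooth geometry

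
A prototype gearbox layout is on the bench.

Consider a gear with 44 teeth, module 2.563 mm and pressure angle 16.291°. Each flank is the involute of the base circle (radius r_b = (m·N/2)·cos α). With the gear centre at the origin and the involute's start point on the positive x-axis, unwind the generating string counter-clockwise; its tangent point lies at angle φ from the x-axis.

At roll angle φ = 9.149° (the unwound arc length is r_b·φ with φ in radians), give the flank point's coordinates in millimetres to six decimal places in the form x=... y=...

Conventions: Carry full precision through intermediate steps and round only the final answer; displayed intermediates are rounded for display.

class = single-mesh tooth geometry [base-circle involute, m = 2.563, 44T]
pitch radius r_p = m·N/2 = 2.563·44/2 = 56.386000
base radius r_b = r_p·cos α = 56.386000·cos 16.291° = 54.122066
roll angle φ = 9.149° = 0.15968017 rad
x = r_b·(cos φ + φ·sin φ) = 54.807670
y = r_b·(sin φ − φ·cos φ) = 0.073265

x=54.807670 y=0.073265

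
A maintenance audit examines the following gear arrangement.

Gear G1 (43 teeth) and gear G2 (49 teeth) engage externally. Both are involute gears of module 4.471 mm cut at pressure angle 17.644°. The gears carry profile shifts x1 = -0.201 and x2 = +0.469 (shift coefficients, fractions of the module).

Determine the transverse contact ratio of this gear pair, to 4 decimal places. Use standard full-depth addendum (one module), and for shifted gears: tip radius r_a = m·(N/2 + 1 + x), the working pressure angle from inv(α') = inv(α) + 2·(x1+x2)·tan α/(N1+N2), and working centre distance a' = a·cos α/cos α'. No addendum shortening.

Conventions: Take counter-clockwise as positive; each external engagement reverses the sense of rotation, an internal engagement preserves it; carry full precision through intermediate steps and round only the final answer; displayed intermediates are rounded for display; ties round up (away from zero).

recognized (one external pair, fixed centres): single-mesh tooth geometry, m = 4.471, N1 = 43, N2 = 49
base radii: r_b1 = 91.604535, r_b2 = 104.386563
tip radii: r_a1 = 99.698829, r_a2 = 116.107399
inv(α') = inv(17.644°) + 2·(-0.201+0.469)·tan α/(43+49) = 0.01197129  ⇒  α' = 18.63300°
a' = a·cos α / cos α' = 205.6660·cos 17.644°/cos 18.63300° = 206.832303
action lengths: √(r_a1²−r_b1²) = 39.350549, √(r_a2²−r_b2²) = 50.836735
base pitch p_b = π·m·cos α = 13.385309
CR = (39.350549 + 50.836735 − 206.832303·sin 18.63300°)/13.385309 = 1.800729
contact ratio ≈ 1.8007

1.8007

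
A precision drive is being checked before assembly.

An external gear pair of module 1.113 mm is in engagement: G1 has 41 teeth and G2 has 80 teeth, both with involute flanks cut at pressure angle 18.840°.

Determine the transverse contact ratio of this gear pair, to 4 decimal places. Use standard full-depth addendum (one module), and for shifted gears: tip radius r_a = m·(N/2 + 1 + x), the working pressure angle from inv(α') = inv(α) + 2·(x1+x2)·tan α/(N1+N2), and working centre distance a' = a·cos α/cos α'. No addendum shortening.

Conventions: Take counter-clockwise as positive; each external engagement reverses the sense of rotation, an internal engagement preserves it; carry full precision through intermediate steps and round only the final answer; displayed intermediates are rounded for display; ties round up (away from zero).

1.8398

single-mesh involute tooth geometry (41T engaging 80T at module 1.113)
base radii: r_b1 = 21.594084, r_b2 = 42.134799
tip radii: r_a1 = 23.929500, r_a2 = 45.633000
no profile shift: α' = α, a' = a
action lengths: √(r_a1²−r_b1²) = 10.310989, √(r_a2²−r_b2²) = 17.522256
base pitch p_b = π·m·cos α = 3.309259
CR = (10.310989 + 17.522256 − 67.336500·sin 18.84000°)/3.309259 = 1.839839
contact ratio ≈ 1.8398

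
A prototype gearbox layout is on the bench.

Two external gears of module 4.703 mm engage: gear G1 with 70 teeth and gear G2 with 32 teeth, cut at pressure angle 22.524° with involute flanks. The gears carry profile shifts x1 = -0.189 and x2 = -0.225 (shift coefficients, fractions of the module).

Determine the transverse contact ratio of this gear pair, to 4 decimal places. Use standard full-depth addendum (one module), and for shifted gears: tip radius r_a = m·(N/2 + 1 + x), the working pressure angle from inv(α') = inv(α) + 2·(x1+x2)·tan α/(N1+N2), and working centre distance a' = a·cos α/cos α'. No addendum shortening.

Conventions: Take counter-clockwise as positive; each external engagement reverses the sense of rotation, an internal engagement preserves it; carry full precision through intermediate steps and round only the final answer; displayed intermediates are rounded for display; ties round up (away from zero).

topology: single-mesh involute geometry — m = 4.703, 70T/32T pair
base radii: r_b1 = 152.048791, r_b2 = 69.508019
tip radii: r_a1 = 168.419133, r_a2 = 78.892825
inv(α') = inv(22.524°) + 2·(-0.189-0.225)·tan α/(70+32) = 0.01822001  ⇒  α' = 21.33440°
a' = a·cos α / cos α' = 239.8530·cos 22.524°/cos 21.33440° = 237.856407
action lengths: √(r_a1²−r_b1²) = 72.430446, √(r_a2²−r_b2²) = 37.319072
base pitch p_b = π·m·cos α = 13.647868
CR = (72.430446 + 37.319072 − 237.856407·sin 21.33440°)/13.647868 = 1.700987
contact ratio ≈ 1.7010

1.7010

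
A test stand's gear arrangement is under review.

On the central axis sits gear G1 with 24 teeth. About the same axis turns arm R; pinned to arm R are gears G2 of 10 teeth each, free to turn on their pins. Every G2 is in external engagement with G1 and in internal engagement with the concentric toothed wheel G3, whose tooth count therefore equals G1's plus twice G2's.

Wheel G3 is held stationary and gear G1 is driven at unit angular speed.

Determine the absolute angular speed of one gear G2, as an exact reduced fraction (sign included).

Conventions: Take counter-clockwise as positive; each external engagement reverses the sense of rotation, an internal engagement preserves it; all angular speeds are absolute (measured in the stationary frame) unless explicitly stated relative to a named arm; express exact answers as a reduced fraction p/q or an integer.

-6/5

topology: planetary set — G1 24T / G2 10T / G3 44T, arm = carrier (Willis)
ring teeth: 24 + 2·10 = 44
24(ω_sun−ω_arm) = −44(ω_ring−ω_arm),  ω_ring = 0, ω_sun = 1
24(1−ω_arm) = −44(0−ω_arm)  ⇒  68·ω_arm = 24  ⇒  ω_arm = 6/17
sun–planet mesh: 24·(1−6/17) = −10·(ω_p−ω_arm)  ⇒  ω_p−ω_arm = -132/85
ω_p = 6/17 − 132/85 = -6/5
exact speed ratio = -6/5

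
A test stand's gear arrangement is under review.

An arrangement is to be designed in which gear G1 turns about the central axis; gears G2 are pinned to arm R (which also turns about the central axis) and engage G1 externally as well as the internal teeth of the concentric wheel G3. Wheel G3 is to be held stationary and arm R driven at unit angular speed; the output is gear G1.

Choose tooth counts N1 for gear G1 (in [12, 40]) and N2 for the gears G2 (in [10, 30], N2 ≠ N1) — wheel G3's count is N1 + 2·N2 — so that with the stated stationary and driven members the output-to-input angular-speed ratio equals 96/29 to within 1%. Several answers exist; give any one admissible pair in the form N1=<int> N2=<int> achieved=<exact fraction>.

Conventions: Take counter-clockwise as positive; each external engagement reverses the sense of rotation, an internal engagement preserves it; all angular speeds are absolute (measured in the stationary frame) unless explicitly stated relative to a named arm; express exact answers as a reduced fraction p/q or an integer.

topology: planetary set — design target 96/29, arm = carrier (Willis)
Willis with ω_ring = 0: ω_sun/ω_arm = (N1+N3)/N1; set equal to 96/29  ⇒  N3/N1 = 96/29 − 1 = 67/29
N3 = N1 + 2·N2  ⇒  N2/N1 = (N3/N1 − 1)/2 = (67/29 − 1)/2 = 19/29
smallest multiple with N1 ≥ 12 and N2 ≥ 10: k = 1  ⇒  N1 = 1·29 = 29, N2 = 1·19 = 19 (N1 ≤ 40, N2 ≤ 30, N2 ≠ N1 ✓), N3 = 29 + 2·19 = 67
check: (N1+N3)/N1 with N1 = 29, N3 = 67 gives 96/29; |achieved − target| = 0 ≤ 24/725 ✓

N1=29 N2=19 achieved=96/29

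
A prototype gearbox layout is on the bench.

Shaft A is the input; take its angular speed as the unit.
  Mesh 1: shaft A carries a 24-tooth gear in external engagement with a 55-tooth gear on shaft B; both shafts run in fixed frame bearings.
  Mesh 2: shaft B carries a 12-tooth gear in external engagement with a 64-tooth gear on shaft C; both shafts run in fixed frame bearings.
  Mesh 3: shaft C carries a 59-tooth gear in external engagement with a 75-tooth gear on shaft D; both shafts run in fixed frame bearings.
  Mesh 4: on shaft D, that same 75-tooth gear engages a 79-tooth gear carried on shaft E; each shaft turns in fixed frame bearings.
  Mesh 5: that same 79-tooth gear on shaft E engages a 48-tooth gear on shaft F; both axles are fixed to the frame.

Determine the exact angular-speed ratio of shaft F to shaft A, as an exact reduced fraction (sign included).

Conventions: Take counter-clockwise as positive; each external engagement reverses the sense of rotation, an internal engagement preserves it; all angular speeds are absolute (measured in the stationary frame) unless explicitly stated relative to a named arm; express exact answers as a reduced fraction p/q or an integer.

-177/1760

class = fixed-axis compound train [5 meshes; 5 ratios multiply, 5 sense flips]
mesh 1 [24T→55T]: running ratio 24/55, sense −
mesh 2 [12T→64T]: running ratio 9/110, sense +
mesh 3 [59T→75T]: running ratio 177/2750, sense −
mesh 4 [75T→79T]: running ratio 531/8690, sense +
mesh 5 [79T→48T]: running ratio 177/1760, sense −
ω_out/ω_in = -177/1760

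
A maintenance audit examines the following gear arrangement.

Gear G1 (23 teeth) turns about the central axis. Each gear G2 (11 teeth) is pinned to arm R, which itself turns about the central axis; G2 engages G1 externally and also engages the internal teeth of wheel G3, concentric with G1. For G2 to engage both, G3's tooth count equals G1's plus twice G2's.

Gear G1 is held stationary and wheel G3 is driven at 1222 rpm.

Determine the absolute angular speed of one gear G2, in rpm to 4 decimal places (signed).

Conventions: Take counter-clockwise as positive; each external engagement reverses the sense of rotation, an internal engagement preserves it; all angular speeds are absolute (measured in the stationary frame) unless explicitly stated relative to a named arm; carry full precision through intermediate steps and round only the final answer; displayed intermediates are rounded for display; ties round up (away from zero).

+2499.5455 rpm

topology: planetary set — G1 23T / G2 11T / G3 45T, arm = carrier (Willis)
normalise by the input: solve with ω_ring = 1, then scale by 1222 rpm
ring teeth: 23 + 2·11 = 45
23(ω_sun−ω_arm) = −45(ω_ring−ω_arm),  ω_sun = 0, ω_ring = 1
23(0−ω_arm) = −45(1−ω_arm)  ⇒  68·ω_arm = 45  ⇒  ω_arm = 45/68
sun–planet mesh: 23·(0−45/68) = −11·(ω_p−ω_arm)  ⇒  ω_p−ω_arm = 1035/748
ω_p = 45/68 + 1035/748 = 45/22
scale: ω_p = 45/22 × 1222 rpm = +2499.5455 rpm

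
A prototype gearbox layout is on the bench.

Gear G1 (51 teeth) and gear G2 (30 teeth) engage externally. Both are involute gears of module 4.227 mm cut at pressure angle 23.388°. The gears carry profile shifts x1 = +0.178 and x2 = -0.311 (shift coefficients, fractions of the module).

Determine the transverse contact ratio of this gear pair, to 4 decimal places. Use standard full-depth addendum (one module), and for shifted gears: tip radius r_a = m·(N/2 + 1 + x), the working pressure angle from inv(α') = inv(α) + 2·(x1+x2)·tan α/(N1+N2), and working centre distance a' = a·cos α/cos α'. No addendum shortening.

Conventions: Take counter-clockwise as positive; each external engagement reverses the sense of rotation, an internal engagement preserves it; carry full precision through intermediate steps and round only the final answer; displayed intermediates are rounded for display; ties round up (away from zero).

1.5922

topology: single-mesh involute geometry — m = 4.227, 51T/30T pair
base radii: r_b1 = 98.932358, r_b2 = 58.195505
tip radii: r_a1 = 112.767906, r_a2 = 66.317403
inv(α') = inv(23.388°) + 2·(+0.178-0.311)·tan α/(51+30) = 0.02287212  ⇒  α' = 22.94357°
a' = a·cos α / cos α' = 171.1935·cos 23.388°/cos 22.94357° = 170.626237
action lengths: √(r_a1²−r_b1²) = 54.120136, √(r_a2²−r_b2²) = 31.800647
base pitch p_b = π·m·cos α = 12.188438
CR = (54.120136 + 31.800647 − 170.626237·sin 22.94357°)/12.188438 = 1.592207
contact ratio ≈ 1.5922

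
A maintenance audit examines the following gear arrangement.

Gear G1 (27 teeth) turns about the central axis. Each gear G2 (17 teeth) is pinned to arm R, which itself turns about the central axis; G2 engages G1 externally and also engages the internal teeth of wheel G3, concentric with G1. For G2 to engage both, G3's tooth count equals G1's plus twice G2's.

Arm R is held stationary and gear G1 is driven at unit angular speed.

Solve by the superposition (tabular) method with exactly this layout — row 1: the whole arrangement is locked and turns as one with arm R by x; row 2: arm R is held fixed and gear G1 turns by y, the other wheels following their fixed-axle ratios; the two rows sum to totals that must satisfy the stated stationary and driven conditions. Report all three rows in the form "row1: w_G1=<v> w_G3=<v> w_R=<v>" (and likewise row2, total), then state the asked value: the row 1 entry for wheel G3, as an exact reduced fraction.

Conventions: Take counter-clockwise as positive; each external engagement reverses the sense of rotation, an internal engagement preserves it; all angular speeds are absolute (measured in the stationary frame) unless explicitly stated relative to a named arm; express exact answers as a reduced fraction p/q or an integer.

row1: w_G1=0 w_G3=0 w_R=0
row2: w_G1=1 w_G3=-27/61 w_R=0
total: w_G1=1 w_G3=-27/61 w_R=0
asked value: 0

recognized (axles ride arm R): planetary set, 27/17/61 teeth
row 1 (train locked, turned with arm): all members turn x
row 2: sun turns y, ring = −(27/61)·y, arm 0
boundary: total ω_arm = x = 0 and total ω_sun = x + y = 1  ⇒  y = 1, x = 0
row 2 ring = −(27/61)·1 = -27/61
totals (row 1 + row 2): sun 0 + 1 = 1, ring 0 + (-27/61) = -27/61, arm 0 + 0 = 0
asked cell (row1, ring) = 0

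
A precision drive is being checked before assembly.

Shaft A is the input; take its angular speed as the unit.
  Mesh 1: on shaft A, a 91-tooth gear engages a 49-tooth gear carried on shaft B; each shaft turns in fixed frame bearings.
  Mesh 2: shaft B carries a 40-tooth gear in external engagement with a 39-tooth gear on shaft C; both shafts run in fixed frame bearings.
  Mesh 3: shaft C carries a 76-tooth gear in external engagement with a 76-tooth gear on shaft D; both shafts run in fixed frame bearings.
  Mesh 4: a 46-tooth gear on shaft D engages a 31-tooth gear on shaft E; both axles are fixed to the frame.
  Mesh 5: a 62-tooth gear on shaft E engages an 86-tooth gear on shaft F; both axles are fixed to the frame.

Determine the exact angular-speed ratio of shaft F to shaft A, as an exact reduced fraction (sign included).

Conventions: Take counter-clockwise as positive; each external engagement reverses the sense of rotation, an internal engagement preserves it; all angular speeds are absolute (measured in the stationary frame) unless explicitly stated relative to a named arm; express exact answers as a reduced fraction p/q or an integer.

-1840/903

class = fixed-axis compound train [5 meshes; 5 ratios multiply, 5 sense flips]
mesh 1 [91T→49T]: running ratio 13/7, sense −
mesh 2 [40T→39T]: running ratio 40/21, sense +
mesh 3 [76T→76T]: running ratio 40/21, sense −
mesh 4 [46T→31T]: running ratio 1840/651, sense +
mesh 5 [62T→86T]: running ratio 1840/903, sense −
ω_out/ω_in = -1840/903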